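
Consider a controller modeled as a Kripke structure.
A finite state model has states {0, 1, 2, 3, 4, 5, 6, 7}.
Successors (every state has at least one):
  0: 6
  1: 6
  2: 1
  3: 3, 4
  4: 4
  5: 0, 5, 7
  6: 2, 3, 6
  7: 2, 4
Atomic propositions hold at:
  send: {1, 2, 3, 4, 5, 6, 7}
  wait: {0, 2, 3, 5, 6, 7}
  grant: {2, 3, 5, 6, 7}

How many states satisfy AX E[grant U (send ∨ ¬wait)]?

Sat(¬wait) = {1, 4}
Sat(send ∨ ¬wait) = {1, 2, 3, 4, 5, 6, 7}
E[grant U (send ∨ ¬wait)]: least fixpoint, start Z0 = Sat((send ∨ ¬wait)) = {1, 2, 3, 4, 5, 6, 7}, add states in Sat(grant) with some successor in Z. Already a fixed point.
Sat(E[grant U (send ∨ ¬wait)]) = {1, 2, 3, 4, 5, 6, 7}
Sat(AX E[grant U (send ∨ ¬wait)]) = {s : every successor in {1, 2, 3, 4, 5, 6, 7}} = {0, 1, 2, 3, 4, 6, 7}
|Sat(AX E[grant U (send ∨ ¬wait)])| = |{0, 1, 2, 3, 4, 6, 7}| = 7.

7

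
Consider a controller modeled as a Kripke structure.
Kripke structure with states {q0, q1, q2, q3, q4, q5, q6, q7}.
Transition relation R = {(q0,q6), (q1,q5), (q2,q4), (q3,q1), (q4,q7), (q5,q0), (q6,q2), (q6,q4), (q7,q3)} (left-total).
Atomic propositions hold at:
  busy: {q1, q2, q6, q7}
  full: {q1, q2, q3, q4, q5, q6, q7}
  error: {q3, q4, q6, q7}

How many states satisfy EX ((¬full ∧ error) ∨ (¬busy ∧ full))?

4

Sat(¬full) = {q0}
Sat(¬full ∧ error) = ∅
Sat(¬busy) = {q0, q3, q4, q5}
Sat(¬busy ∧ full) = {q3, q4, q5}
Sat((¬full ∧ error) ∨ (¬busy ∧ full)) = {q3, q4, q5}
Sat(EX ((¬full ∧ error) ∨ (¬busy ∧ full))) = {s : some successor in {q3, q4, q5}} = {q1, q2, q6, q7}
|Sat(EX ((¬full ∧ error) ∨ (¬busy ∧ full)))| = |{q1, q2, q6, q7}| = 4.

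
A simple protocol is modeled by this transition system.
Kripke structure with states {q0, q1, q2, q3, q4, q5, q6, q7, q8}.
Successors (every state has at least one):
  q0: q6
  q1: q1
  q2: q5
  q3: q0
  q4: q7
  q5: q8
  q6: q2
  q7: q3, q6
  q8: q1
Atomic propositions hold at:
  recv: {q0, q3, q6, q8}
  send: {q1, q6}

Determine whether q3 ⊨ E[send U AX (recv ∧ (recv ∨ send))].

Sat(recv ∨ send) = {q0, q1, q3, q6, q8}
Sat(recv ∧ (recv ∨ send)) = {q0, q3, q6, q8}
Sat(AX (recv ∧ (recv ∨ send))) = {s : every successor in {q0, q3, q6, q8}} = {q0, q3, q5, q7}
E[send U AX (recv ∧ (recv ∨ send))]: least fixpoint, start Z0 = Sat(AX (recv ∧ (recv ∨ send))) = {q0, q3, q5, q7}, add states in Sat(send) with some successor in Z. Already a fixed point.
Sat(E[send U AX (recv ∧ (recv ∨ send))]) = {q0, q3, q5, q7}
q3 ∈ Sat(E[send U AX (recv ∧ (recv ∨ send))]) = {q0, q3, q5, q7}, so the formula holds at q3.

Yes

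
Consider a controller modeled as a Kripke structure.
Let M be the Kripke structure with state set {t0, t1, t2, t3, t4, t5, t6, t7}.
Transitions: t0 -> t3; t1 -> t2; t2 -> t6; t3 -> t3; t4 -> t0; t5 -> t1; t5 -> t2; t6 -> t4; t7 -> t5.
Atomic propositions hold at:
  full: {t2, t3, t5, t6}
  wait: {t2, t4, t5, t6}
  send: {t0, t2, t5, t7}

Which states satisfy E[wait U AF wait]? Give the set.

{t1, t2, t4, t5, t6, t7}

AF wait: least fixpoint, start Z0 = {t2, t4, t5, t6}, add states with every successor in Z. Z1 = {t1, t2, t4, t5, t6, t7}; fixed.
Sat(AF wait) = {t1, t2, t4, t5, t6, t7}
E[wait U AF wait]: least fixpoint, start Z0 = Sat(AF wait) = {t1, t2, t4, t5, t6, t7}, add states in Sat(wait) with some successor in Z. Already a fixed point.
Sat(E[wait U AF wait]) = {t1, t2, t4, t5, t6, t7}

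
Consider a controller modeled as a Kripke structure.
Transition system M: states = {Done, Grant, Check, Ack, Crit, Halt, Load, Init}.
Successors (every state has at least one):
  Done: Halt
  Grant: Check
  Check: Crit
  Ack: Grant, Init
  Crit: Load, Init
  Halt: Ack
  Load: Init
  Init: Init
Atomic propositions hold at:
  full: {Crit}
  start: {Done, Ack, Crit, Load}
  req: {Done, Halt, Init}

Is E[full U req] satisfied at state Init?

Yes

E[full U req]: least fixpoint, start Z0 = Sat(req) = {Done, Halt, Init}, add states in Sat(full) with some successor in Z. Z1 = {Done, Crit, Halt, Init}; fixed.
Sat(E[full U req]) = {Done, Crit, Halt, Init}
Init ∈ Sat(E[full U req]) = {Done, Crit, Halt, Init}, so the formula holds at Init.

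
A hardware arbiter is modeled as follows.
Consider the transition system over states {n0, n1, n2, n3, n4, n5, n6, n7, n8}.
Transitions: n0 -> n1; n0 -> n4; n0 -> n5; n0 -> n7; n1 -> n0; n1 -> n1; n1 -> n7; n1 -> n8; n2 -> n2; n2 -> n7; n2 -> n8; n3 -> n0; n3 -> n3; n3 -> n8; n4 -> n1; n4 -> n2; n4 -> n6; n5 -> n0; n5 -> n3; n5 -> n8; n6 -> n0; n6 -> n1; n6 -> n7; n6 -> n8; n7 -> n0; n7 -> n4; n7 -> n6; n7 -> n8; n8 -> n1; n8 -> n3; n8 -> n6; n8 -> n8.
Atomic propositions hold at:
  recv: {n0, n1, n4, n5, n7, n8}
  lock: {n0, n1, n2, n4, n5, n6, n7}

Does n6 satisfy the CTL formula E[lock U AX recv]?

Sat(AX recv) = {s : every successor in {n0, n1, n4, n5, n7, n8}} = {n0, n1, n6}
E[lock U AX recv]: least fixpoint, start Z0 = Sat(AX recv) = {n0, n1, n6}, add states in Sat(lock) with some successor in Z. Z1 = {n0, n1, n4, n5, n6, n7}; Z2 = {n0, n1, n2, n4, n5, n6, n7}; fixed.
Sat(E[lock U AX recv]) = {n0, n1, n2, n4, n5, n6, n7}
n6 ∈ Sat(E[lock U AX recv]) = {n0, n1, n2, n4, n5, n6, n7}, so the formula holds at n6.

Yes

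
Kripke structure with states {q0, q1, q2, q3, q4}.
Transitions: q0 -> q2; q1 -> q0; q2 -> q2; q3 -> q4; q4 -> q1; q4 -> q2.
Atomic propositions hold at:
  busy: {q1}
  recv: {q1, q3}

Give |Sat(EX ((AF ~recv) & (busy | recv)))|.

1

Sat(~recv) = {q0, q2, q4}
AF ~recv: least fixpoint, start Z0 = {q0, q2, q4}, add states with every successor in Z. Z1 = {q0, q1, q2, q3, q4}; fixed.
Sat(AF ~recv) = {q0, q1, q2, q3, q4}
Sat(busy | recv) = {q1, q3}
Sat((AF ~recv) & (busy | recv)) = {q1, q3}
Sat(EX ((AF ~recv) & (busy | recv))) = {s : some successor in {q1, q3}} = {q4}
|Sat(EX ((AF ~recv) & (busy | recv)))| = |{q4}| = 1.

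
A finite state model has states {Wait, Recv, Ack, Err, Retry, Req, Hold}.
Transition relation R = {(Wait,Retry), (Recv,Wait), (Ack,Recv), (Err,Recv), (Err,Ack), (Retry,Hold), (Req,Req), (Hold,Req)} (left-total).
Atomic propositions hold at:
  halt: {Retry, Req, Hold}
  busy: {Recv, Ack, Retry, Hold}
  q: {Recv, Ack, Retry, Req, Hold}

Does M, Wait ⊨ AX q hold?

Yes

Sat(AX q) = {s : every successor in {Recv, Ack, Retry, Req, Hold}} = {Wait, Ack, Err, Retry, Req, Hold}
Wait ∈ Sat(AX q) = {Wait, Ack, Err, Retry, Req, Hold}, so the formula holds at Wait.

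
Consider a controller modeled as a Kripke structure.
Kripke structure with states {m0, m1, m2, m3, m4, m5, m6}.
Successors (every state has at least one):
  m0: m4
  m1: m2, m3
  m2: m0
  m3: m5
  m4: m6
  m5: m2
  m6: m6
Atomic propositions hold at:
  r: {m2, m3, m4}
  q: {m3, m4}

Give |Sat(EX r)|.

Sat(EX r) = {s : some successor in {m2, m3, m4}} = {m0, m1, m5}
|Sat(EX r)| = |{m0, m1, m5}| = 3.

3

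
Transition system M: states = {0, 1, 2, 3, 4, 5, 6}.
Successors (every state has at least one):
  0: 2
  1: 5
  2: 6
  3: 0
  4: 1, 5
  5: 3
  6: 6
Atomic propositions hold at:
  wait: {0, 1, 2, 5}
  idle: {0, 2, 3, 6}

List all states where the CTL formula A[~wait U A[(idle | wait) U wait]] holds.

Sat(~wait) = {3, 4, 6}
Sat(idle | wait) = {0, 1, 2, 3, 5, 6}
A[(idle | wait) U wait]: least fixpoint, start Z0 = Sat(wait) = {0, 1, 2, 5}, add states in Sat(idle | wait) with every successor in Z. Z1 = {0, 1, 2, 3, 5}; fixed.
Sat(A[(idle | wait) U wait]) = {0, 1, 2, 3, 5}
A[~wait U A[(idle | wait) U wait]]: least fixpoint, start Z0 = Sat(A[(idle | wait) U wait]) = {0, 1, 2, 3, 5}, add states in Sat(~wait) with every successor in Z. Z1 = {0, 1, 2, 3, 4, 5}; fixed.
Sat(A[~wait U A[(idle | wait) U wait]]) = {0, 1, 2, 3, 4, 5}

{0, 1, 2, 3, 4, 5}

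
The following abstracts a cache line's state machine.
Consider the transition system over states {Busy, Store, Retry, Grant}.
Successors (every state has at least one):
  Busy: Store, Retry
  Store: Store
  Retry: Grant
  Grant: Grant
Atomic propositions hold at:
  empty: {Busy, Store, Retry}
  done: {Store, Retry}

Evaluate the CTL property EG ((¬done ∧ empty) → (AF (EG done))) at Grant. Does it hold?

Yes

Sat(¬done) = {Busy, Grant}
Sat(¬done ∧ empty) = {Busy}
EG done: greatest fixpoint, start Z0 = {Store, Retry}, keep only states in Sat with some successor in Z. Z1 = {Store}; fixed.
Sat(EG done) = {Store}
AF (EG done): least fixpoint, start Z0 = {Store}, add states with every successor in Z. Already a fixed point.
Sat(AF (EG done)) = {Store}
Sat((¬done ∧ empty) → (AF (EG done))) = {Store, Retry, Grant}
EG ((¬done ∧ empty) → (AF (EG done))): greatest fixpoint, start Z0 = {Store, Retry, Grant}, keep only states in Sat with some successor in Z. Already a fixed point.
Sat(EG ((¬done ∧ empty) → (AF (EG done)))) = {Store, Retry, Grant}
Grant ∈ Sat(EG ((¬done ∧ empty) → (AF (EG done)))) = {Store, Retry, Grant}, so the formula holds at Grant.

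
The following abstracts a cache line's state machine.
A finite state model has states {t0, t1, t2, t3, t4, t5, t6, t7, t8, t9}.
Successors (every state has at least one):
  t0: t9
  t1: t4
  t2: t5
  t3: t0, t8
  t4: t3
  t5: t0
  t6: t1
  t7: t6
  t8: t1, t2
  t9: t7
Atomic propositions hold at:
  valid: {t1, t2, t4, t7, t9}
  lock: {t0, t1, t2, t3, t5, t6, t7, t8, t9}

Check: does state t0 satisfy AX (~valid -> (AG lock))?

Yes

Sat(~valid) = {t0, t3, t5, t6, t8}
AG lock: greatest fixpoint, start Z0 = {t0, t1, t2, t3, t5, t6, t7, t8, t9}, keep only states in Sat with every successor in Z. Z1 = {t0, t2, t3, t5, t6, t7, t8, t9}; Z2 = {t0, t2, t3, t5, t7, t9}; Z3 = {t0, t2, t5, t9}; Z4 = {t0, t2, t5}; Z5 = {t2, t5}; Z6 = {t2}; Z7 = ∅; fixed.
Sat(AG lock) = ∅
Sat(~valid -> (AG lock)) = {t1, t2, t4, t7, t9}
Sat(AX (~valid -> (AG lock))) = {s : every successor in {t1, t2, t4, t7, t9}} = {t0, t1, t6, t8, t9}
t0 ∈ Sat(AX (~valid -> (AG lock))) = {t0, t1, t6, t8, t9}, so the formula holds at t0.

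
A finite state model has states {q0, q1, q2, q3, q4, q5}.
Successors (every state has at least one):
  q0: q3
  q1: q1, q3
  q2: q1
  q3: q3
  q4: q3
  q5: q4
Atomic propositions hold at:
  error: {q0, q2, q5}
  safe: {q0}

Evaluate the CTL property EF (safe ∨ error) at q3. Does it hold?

Sat(safe ∨ error) = {q0, q2, q5}
EF (safe ∨ error): least fixpoint, start Z0 = {q0, q2, q5}, add states with some successor in Z. Already a fixed point.
Sat(EF (safe ∨ error)) = {q0, q2, q5}
q3 ∉ Sat(EF (safe ∨ error)) = {q0, q2, q5}, so the formula does not hold at q3.

No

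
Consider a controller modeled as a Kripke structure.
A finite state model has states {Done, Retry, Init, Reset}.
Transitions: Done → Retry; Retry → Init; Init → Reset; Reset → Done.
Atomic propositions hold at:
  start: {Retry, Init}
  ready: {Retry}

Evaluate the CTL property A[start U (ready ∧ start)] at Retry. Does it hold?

Sat(ready ∧ start) = {Retry}
A[start U (ready ∧ start)]: least fixpoint, start Z0 = Sat((ready ∧ start)) = {Retry}, add states in Sat(start) with every successor in Z. Already a fixed point.
Sat(A[start U (ready ∧ start)]) = {Retry}
Retry ∈ Sat(A[start U (ready ∧ start)]) = {Retry}, so the formula holds at Retry.

Yes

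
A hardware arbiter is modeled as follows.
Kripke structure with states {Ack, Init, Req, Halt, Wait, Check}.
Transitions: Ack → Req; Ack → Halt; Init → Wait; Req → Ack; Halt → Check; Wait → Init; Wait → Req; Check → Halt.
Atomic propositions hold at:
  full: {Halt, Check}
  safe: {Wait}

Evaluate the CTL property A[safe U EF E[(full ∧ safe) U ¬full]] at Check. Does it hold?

Sat(full ∧ safe) = ∅
Sat(¬full) = {Ack, Init, Req, Wait}
E[(full ∧ safe) U ¬full]: least fixpoint, start Z0 = Sat(¬full) = {Ack, Init, Req, Wait}, add states in Sat(full ∧ safe) with some successor in Z. Already a fixed point.
Sat(E[(full ∧ safe) U ¬full]) = {Ack, Init, Req, Wait}
EF E[(full ∧ safe) U ¬full]: least fixpoint, start Z0 = {Ack, Init, Req, Wait}, add states with some successor in Z. Already a fixed point.
Sat(EF E[(full ∧ safe) U ¬full]) = {Ack, Init, Req, Wait}
A[safe U EF E[(full ∧ safe) U ¬full]]: least fixpoint, start Z0 = Sat(EF E[(full ∧ safe) U ¬full]) = {Ack, Init, Req, Wait}, add states in Sat(safe) with every successor in Z. Already a fixed point.
Sat(A[safe U EF E[(full ∧ safe) U ¬full]]) = {Ack, Init, Req, Wait}
Check ∉ Sat(A[safe U EF E[(full ∧ safe) U ¬full]]) = {Ack, Init, Req, Wait}, so the formula does not hold at Check.

No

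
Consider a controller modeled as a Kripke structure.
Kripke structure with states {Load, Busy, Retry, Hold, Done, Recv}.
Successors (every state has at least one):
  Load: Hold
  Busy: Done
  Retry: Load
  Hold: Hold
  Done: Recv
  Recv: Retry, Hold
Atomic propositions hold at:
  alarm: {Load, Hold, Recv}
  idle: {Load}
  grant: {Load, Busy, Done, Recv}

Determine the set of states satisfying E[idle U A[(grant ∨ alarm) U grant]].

{Load, Busy, Done, Recv}

Sat(grant ∨ alarm) = {Load, Busy, Hold, Done, Recv}
A[(grant ∨ alarm) U grant]: least fixpoint, start Z0 = Sat(grant) = {Load, Busy, Done, Recv}, add states in Sat(grant ∨ alarm) with every successor in Z. Already a fixed point.
Sat(A[(grant ∨ alarm) U grant]) = {Load, Busy, Done, Recv}
E[idle U A[(grant ∨ alarm) U grant]]: least fixpoint, start Z0 = Sat(A[(grant ∨ alarm) U grant]) = {Load, Busy, Done, Recv}, add states in Sat(idle) with some successor in Z. Already a fixed point.
Sat(E[idle U A[(grant ∨ alarm) U grant]]) = {Load, Busy, Done, Recv}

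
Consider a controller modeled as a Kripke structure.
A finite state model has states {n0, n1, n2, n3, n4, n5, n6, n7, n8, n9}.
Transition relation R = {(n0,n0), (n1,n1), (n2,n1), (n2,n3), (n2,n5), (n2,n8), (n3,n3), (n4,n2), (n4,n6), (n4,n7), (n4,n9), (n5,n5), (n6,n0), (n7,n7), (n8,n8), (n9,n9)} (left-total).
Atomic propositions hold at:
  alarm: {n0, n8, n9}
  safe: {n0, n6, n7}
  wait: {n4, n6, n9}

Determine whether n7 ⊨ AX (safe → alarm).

No

Sat(safe → alarm) = {n0, n1, n2, n3, n4, n5, n8, n9}
Sat(AX (safe → alarm)) = {s : every successor in {n0, n1, n2, n3, n4, n5, n8, n9}} = {n0, n1, n2, n3, n5, n6, n8, n9}
n7 ∉ Sat(AX (safe → alarm)) = {n0, n1, n2, n3, n5, n6, n8, n9}, so the formula does not hold at n7.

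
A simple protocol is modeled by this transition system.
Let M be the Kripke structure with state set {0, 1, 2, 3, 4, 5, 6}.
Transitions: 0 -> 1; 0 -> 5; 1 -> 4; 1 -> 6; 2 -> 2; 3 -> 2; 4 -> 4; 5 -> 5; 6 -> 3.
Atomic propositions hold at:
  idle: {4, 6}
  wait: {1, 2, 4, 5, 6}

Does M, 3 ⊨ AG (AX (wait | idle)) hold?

Yes

Sat(wait | idle) = {1, 2, 4, 5, 6}
Sat(AX (wait | idle)) = {s : every successor in {1, 2, 4, 5, 6}} = {0, 1, 2, 3, 4, 5}
AG (AX (wait | idle)): greatest fixpoint, start Z0 = {0, 1, 2, 3, 4, 5}, keep only states in Sat with every successor in Z. Z1 = {0, 2, 3, 4, 5}; Z2 = {2, 3, 4, 5}; fixed.
Sat(AG (AX (wait | idle))) = {2, 3, 4, 5}
3 ∈ Sat(AG (AX (wait | idle))) = {2, 3, 4, 5}, so the formula holds at 3.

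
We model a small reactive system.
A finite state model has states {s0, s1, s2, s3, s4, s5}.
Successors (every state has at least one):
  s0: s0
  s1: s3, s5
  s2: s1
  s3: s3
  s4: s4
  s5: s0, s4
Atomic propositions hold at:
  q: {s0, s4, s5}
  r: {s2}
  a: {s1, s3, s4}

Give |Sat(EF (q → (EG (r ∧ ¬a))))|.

3

Sat(¬a) = {s0, s2, s5}
Sat(r ∧ ¬a) = {s2}
EG (r ∧ ¬a): greatest fixpoint, start Z0 = {s2}, keep only states in Sat with some successor in Z. Z1 = ∅; fixed.
Sat(EG (r ∧ ¬a)) = ∅
Sat(q → (EG (r ∧ ¬a))) = {s1, s2, s3}
EF (q → (EG (r ∧ ¬a))): least fixpoint, start Z0 = {s1, s2, s3}, add states with some successor in Z. Already a fixed point.
Sat(EF (q → (EG (r ∧ ¬a)))) = {s1, s2, s3}
|Sat(EF (q → (EG (r ∧ ¬a))))| = |{s1, s2, s3}| = 3.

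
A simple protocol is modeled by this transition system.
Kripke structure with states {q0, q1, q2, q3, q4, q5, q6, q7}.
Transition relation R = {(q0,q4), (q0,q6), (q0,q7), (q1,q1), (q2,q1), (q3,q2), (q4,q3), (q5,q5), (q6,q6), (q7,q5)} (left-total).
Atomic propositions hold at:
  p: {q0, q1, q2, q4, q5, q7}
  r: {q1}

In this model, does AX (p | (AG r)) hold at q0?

AG r: greatest fixpoint, start Z0 = {q1}, keep only states in Sat with every successor in Z. Already a fixed point.
Sat(AG r) = {q1}
Sat(p | (AG r)) = {q0, q1, q2, q4, q5, q7}
Sat(AX (p | (AG r))) = {s : every successor in {q0, q1, q2, q4, q5, q7}} = {q1, q2, q3, q5, q7}
q0 ∉ Sat(AX (p | (AG r))) = {q1, q2, q3, q5, q7}, so the formula does not hold at q0.

No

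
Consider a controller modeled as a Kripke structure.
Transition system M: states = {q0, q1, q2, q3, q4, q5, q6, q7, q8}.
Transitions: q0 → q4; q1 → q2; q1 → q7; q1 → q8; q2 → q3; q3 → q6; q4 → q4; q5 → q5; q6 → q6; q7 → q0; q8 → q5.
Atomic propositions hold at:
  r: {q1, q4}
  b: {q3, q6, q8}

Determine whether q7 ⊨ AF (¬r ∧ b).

No

Sat(¬r) = {q0, q2, q3, q5, q6, q7, q8}
Sat(¬r ∧ b) = {q3, q6, q8}
AF (¬r ∧ b): least fixpoint, start Z0 = {q3, q6, q8}, add states with every successor in Z. Z1 = {q2, q3, q6, q8}; fixed.
Sat(AF (¬r ∧ b)) = {q2, q3, q6, q8}
q7 ∉ Sat(AF (¬r ∧ b)) = {q2, q3, q6, q8}, so the formula does not hold at q7.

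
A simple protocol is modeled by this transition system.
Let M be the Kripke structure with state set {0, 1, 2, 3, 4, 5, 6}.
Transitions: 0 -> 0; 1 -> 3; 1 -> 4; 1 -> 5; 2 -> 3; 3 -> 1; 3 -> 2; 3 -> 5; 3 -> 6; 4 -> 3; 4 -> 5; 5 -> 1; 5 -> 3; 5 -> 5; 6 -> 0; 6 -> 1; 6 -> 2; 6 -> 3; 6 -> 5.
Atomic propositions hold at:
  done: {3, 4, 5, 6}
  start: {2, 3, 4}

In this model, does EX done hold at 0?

Sat(EX done) = {s : some successor in {3, 4, 5, 6}} = {1, 2, 3, 4, 5, 6}
0 ∉ Sat(EX done) = {1, 2, 3, 4, 5, 6}, so the formula does not hold at 0.

No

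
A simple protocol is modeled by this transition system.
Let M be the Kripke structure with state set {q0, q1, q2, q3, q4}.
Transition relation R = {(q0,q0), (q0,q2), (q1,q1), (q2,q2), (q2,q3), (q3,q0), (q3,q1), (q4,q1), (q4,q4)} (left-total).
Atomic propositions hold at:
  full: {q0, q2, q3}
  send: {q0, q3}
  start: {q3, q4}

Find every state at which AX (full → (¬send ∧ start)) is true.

Sat(¬send) = {q1, q2, q4}
Sat(¬send ∧ start) = {q4}
Sat(full → (¬send ∧ start)) = {q1, q4}
Sat(AX (full → (¬send ∧ start))) = {s : every successor in {q1, q4}} = {q1, q4}

{q1, q4}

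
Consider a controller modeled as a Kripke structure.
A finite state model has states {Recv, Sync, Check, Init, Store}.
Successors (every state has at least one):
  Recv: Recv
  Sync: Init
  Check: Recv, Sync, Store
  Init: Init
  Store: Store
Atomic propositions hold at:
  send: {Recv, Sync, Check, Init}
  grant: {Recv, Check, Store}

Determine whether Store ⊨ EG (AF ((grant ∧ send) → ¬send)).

Yes

Sat(grant ∧ send) = {Recv, Check}
Sat(¬send) = {Store}
Sat((grant ∧ send) → ¬send) = {Sync, Init, Store}
AF ((grant ∧ send) → ¬send): least fixpoint, start Z0 = {Sync, Init, Store}, add states with every successor in Z. Already a fixed point.
Sat(AF ((grant ∧ send) → ¬send)) = {Sync, Init, Store}
EG (AF ((grant ∧ send) → ¬send)): greatest fixpoint, start Z0 = {Sync, Init, Store}, keep only states in Sat with some successor in Z. Already a fixed point.
Sat(EG (AF ((grant ∧ send) → ¬send))) = {Sync, Init, Store}
Store ∈ Sat(EG (AF ((grant ∧ send) → ¬send))) = {Sync, Init, Store}, so the formula holds at Store.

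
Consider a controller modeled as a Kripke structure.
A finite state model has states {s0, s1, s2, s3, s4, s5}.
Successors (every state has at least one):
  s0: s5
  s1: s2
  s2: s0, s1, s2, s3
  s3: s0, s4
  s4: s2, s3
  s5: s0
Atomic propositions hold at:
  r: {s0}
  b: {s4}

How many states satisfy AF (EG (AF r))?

AF r: least fixpoint, start Z0 = {s0}, add states with every successor in Z. Z1 = {s0, s5}; fixed.
Sat(AF r) = {s0, s5}
EG (AF r): greatest fixpoint, start Z0 = {s0, s5}, keep only states in Sat with some successor in Z. Already a fixed point.
Sat(EG (AF r)) = {s0, s5}
AF (EG (AF r)): least fixpoint, start Z0 = {s0, s5}, add states with every successor in Z. Already a fixed point.
Sat(AF (EG (AF r))) = {s0, s5}
|Sat(AF (EG (AF r)))| = |{s0, s5}| = 2.

2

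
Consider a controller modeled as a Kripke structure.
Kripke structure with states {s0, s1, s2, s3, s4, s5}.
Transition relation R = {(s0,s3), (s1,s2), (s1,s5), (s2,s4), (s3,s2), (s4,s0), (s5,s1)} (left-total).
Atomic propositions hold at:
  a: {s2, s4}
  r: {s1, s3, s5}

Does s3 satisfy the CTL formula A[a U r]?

A[a U r]: least fixpoint, start Z0 = Sat(r) = {s1, s3, s5}, add states in Sat(a) with every successor in Z. Already a fixed point.
Sat(A[a U r]) = {s1, s3, s5}
s3 ∈ Sat(A[a U r]) = {s1, s3, s5}, so the formula holds at s3.

Yes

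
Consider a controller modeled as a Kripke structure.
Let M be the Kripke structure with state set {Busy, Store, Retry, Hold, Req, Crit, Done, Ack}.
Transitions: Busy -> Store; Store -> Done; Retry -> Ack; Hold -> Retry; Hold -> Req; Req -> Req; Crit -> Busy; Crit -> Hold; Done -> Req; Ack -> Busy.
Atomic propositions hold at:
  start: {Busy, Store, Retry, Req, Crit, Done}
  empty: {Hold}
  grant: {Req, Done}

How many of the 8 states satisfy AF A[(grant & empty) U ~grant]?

Sat(grant & empty) = ∅
Sat(~grant) = {Busy, Store, Retry, Hold, Crit, Ack}
A[(grant & empty) U ~grant]: least fixpoint, start Z0 = Sat(~grant) = {Busy, Store, Retry, Hold, Crit, Ack}, add states in Sat(grant & empty) with every successor in Z. Already a fixed point.
Sat(A[(grant & empty) U ~grant]) = {Busy, Store, Retry, Hold, Crit, Ack}
AF A[(grant & empty) U ~grant]: least fixpoint, start Z0 = {Busy, Store, Retry, Hold, Crit, Ack}, add states with every successor in Z. Already a fixed point.
Sat(AF A[(grant & empty) U ~grant]) = {Busy, Store, Retry, Hold, Crit, Ack}
|Sat(AF A[(grant & empty) U ~grant])| = |{Busy, Store, Retry, Hold, Crit, Ack}| = 6.

6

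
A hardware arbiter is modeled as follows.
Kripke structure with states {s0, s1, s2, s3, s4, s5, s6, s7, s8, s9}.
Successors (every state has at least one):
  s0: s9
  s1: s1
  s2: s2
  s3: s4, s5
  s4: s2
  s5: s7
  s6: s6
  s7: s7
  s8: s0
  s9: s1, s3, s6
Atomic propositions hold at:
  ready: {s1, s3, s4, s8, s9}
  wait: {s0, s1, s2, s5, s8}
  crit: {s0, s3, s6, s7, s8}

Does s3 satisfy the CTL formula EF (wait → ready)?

Sat(wait → ready) = {s1, s3, s4, s6, s7, s8, s9}
EF (wait → ready): least fixpoint, start Z0 = {s1, s3, s4, s6, s7, s8, s9}, add states with some successor in Z. Z1 = {s0, s1, s3, s4, s5, s6, s7, s8, s9}; fixed.
Sat(EF (wait → ready)) = {s0, s1, s3, s4, s5, s6, s7, s8, s9}
s3 ∈ Sat(EF (wait → ready)) = {s0, s1, s3, s4, s5, s6, s7, s8, s9}, so the formula holds at s3.

Yes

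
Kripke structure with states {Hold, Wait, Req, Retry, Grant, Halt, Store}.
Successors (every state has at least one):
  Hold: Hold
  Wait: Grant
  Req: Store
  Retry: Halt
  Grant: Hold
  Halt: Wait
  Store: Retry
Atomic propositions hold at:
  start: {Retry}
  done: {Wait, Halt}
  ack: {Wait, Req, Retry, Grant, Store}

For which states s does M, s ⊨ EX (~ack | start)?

{Hold, Retry, Grant, Store}

Sat(~ack) = {Hold, Halt}
Sat(~ack | start) = {Hold, Retry, Halt}
Sat(EX (~ack | start)) = {s : some successor in {Hold, Retry, Halt}} = {Hold, Retry, Grant, Store}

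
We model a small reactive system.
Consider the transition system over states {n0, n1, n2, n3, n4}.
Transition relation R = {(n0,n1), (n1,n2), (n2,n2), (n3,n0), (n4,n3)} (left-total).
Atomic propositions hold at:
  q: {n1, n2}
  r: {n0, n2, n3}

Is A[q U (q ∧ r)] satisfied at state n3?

Sat(q ∧ r) = {n2}
A[q U (q ∧ r)]: least fixpoint, start Z0 = Sat((q ∧ r)) = {n2}, add states in Sat(q) with every successor in Z. Z1 = {n1, n2}; fixed.
Sat(A[q U (q ∧ r)]) = {n1, n2}
n3 ∉ Sat(A[q U (q ∧ r)]) = {n1, n2}, so the formula does not hold at n3.

No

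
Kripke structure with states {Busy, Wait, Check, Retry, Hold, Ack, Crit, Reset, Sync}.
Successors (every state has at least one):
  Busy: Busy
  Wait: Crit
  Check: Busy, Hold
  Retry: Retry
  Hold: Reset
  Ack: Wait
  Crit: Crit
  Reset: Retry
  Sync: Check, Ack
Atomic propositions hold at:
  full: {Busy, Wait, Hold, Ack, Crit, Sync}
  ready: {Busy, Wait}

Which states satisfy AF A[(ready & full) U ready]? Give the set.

{Busy, Wait, Ack}

Sat(ready & full) = {Busy, Wait}
A[(ready & full) U ready]: least fixpoint, start Z0 = Sat(ready) = {Busy, Wait}, add states in Sat(ready & full) with every successor in Z. Already a fixed point.
Sat(A[(ready & full) U ready]) = {Busy, Wait}
AF A[(ready & full) U ready]: least fixpoint, start Z0 = {Busy, Wait}, add states with every successor in Z. Z1 = {Busy, Wait, Ack}; fixed.
Sat(AF A[(ready & full) U ready]) = {Busy, Wait, Ack}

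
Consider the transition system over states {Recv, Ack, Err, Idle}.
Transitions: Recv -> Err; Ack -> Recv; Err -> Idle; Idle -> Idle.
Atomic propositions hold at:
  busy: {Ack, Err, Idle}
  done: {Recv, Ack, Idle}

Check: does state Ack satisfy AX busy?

Sat(AX busy) = {s : every successor in {Ack, Err, Idle}} = {Recv, Err, Idle}
Ack ∉ Sat(AX busy) = {Recv, Err, Idle}, so the formula does not hold at Ack.

No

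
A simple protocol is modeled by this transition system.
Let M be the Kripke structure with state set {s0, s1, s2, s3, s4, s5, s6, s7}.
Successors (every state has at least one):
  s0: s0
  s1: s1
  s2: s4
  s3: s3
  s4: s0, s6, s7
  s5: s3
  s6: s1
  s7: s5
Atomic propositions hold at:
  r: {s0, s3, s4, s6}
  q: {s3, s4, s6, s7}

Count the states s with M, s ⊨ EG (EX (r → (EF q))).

EF q: least fixpoint, start Z0 = {s3, s4, s6, s7}, add states with some successor in Z. Z1 = {s2, s3, s4, s5, s6, s7}; fixed.
Sat(EF q) = {s2, s3, s4, s5, s6, s7}
Sat(r → (EF q)) = {s1, s2, s3, s4, s5, s6, s7}
Sat(EX (r → (EF q))) = {s : some successor in {s1, s2, s3, s4, s5, s6, s7}} = {s1, s2, s3, s4, s5, s6, s7}
EG (EX (r → (EF q))): greatest fixpoint, start Z0 = {s1, s2, s3, s4, s5, s6, s7}, keep only states in Sat with some successor in Z. Already a fixed point.
Sat(EG (EX (r → (EF q)))) = {s1, s2, s3, s4, s5, s6, s7}
|Sat(EG (EX (r → (EF q))))| = |{s1, s2, s3, s4, s5, s6, s7}| = 7.

7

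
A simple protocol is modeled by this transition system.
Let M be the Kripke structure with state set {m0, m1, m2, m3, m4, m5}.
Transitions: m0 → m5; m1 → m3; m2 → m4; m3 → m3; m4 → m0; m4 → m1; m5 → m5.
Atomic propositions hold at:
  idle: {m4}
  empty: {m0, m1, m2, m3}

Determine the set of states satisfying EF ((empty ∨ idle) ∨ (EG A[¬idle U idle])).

Sat(empty ∨ idle) = {m0, m1, m2, m3, m4}
Sat(¬idle) = {m0, m1, m2, m3, m5}
A[¬idle U idle]: least fixpoint, start Z0 = Sat(idle) = {m4}, add states in Sat(¬idle) with every successor in Z. Z1 = {m2, m4}; fixed.
Sat(A[¬idle U idle]) = {m2, m4}
EG A[¬idle U idle]: greatest fixpoint, start Z0 = {m2, m4}, keep only states in Sat with some successor in Z. Z1 = {m2}; Z2 = ∅; fixed.
Sat(EG A[¬idle U idle]) = ∅
Sat((empty ∨ idle) ∨ (EG A[¬idle U idle])) = {m0, m1, m2, m3, m4}
EF ((empty ∨ idle) ∨ (EG A[¬idle U idle])): least fixpoint, start Z0 = {m0, m1, m2, m3, m4}, add states with some successor in Z. Already a fixed point.
Sat(EF ((empty ∨ idle) ∨ (EG A[¬idle U idle]))) = {m0, m1, m2, m3, m4}

{m0, m1, m2, m3, m4}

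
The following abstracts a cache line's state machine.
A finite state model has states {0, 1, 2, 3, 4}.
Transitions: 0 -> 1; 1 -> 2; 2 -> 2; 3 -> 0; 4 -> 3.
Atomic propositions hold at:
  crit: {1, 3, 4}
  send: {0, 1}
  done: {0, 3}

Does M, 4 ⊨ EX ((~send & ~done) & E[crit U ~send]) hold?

No

Sat(~send) = {2, 3, 4}
Sat(~done) = {1, 2, 4}
Sat(~send & ~done) = {2, 4}
E[crit U ~send]: least fixpoint, start Z0 = Sat(~send) = {2, 3, 4}, add states in Sat(crit) with some successor in Z. Z1 = {1, 2, 3, 4}; fixed.
Sat(E[crit U ~send]) = {1, 2, 3, 4}
Sat((~send & ~done) & E[crit U ~send]) = {2, 4}
Sat(EX ((~send & ~done) & E[crit U ~send])) = {s : some successor in {2, 4}} = {1, 2}
4 ∉ Sat(EX ((~send & ~done) & E[crit U ~send])) = {1, 2}, so the formula does not hold at 4.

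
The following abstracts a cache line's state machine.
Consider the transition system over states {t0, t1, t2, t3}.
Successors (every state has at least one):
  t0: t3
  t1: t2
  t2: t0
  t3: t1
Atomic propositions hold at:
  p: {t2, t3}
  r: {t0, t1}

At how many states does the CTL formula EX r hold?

Sat(EX r) = {s : some successor in {t0, t1}} = {t2, t3}
|Sat(EX r)| = |{t2, t3}| = 2.

2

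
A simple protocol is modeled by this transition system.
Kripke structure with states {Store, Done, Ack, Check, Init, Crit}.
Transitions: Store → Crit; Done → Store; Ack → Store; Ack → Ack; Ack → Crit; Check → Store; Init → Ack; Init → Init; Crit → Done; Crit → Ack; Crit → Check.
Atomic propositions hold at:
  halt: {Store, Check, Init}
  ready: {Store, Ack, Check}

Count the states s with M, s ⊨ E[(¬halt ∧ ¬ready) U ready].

Sat(¬halt) = {Done, Ack, Crit}
Sat(¬ready) = {Done, Init, Crit}
Sat(¬halt ∧ ¬ready) = {Done, Crit}
E[(¬halt ∧ ¬ready) U ready]: least fixpoint, start Z0 = Sat(ready) = {Store, Ack, Check}, add states in Sat(¬halt ∧ ¬ready) with some successor in Z. Z1 = {Store, Done, Ack, Check, Crit}; fixed.
Sat(E[(¬halt ∧ ¬ready) U ready]) = {Store, Done, Ack, Check, Crit}
|Sat(E[(¬halt ∧ ¬ready) U ready])| = |{Store, Done, Ack, Check, Crit}| = 5.

5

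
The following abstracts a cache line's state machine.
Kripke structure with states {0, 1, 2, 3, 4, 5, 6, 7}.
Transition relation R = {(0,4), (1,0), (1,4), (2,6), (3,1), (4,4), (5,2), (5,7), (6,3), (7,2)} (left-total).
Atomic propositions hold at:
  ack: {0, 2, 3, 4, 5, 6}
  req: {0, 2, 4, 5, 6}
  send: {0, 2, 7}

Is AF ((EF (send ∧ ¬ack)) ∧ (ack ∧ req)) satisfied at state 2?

No

Sat(¬ack) = {1, 7}
Sat(send ∧ ¬ack) = {7}
EF (send ∧ ¬ack): least fixpoint, start Z0 = {7}, add states with some successor in Z. Z1 = {5, 7}; fixed.
Sat(EF (send ∧ ¬ack)) = {5, 7}
Sat(ack ∧ req) = {0, 2, 4, 5, 6}
Sat((EF (send ∧ ¬ack)) ∧ (ack ∧ req)) = {5}
AF ((EF (send ∧ ¬ack)) ∧ (ack ∧ req)): least fixpoint, start Z0 = {5}, add states with every successor in Z. Already a fixed point.
Sat(AF ((EF (send ∧ ¬ack)) ∧ (ack ∧ req))) = {5}
2 ∉ Sat(AF ((EF (send ∧ ¬ack)) ∧ (ack ∧ req))) = {5}, so the formula does not hold at 2.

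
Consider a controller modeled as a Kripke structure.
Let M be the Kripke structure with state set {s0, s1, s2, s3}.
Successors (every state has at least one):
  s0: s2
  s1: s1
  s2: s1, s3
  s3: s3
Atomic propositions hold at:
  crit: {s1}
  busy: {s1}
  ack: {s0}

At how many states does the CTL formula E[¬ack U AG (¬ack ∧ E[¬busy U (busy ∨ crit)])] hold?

2

Sat(¬ack) = {s1, s2, s3}
Sat(¬busy) = {s0, s2, s3}
Sat(busy ∨ crit) = {s1}
E[¬busy U (busy ∨ crit)]: least fixpoint, start Z0 = Sat((busy ∨ crit)) = {s1}, add states in Sat(¬busy) with some successor in Z. Z1 = {s1, s2}; Z2 = {s0, s1, s2}; fixed.
Sat(E[¬busy U (busy ∨ crit)]) = {s0, s1, s2}
Sat(¬ack ∧ E[¬busy U (busy ∨ crit)]) = {s1, s2}
AG (¬ack ∧ E[¬busy U (busy ∨ crit)]): greatest fixpoint, start Z0 = {s1, s2}, keep only states in Sat with every successor in Z. Z1 = {s1}; fixed.
Sat(AG (¬ack ∧ E[¬busy U (busy ∨ crit)])) = {s1}
E[¬ack U AG (¬ack ∧ E[¬busy U (busy ∨ crit)])]: least fixpoint, start Z0 = Sat(AG (¬ack ∧ E[¬busy U (busy ∨ crit)])) = {s1}, add states in Sat(¬ack) with some successor in Z. Z1 = {s1, s2}; fixed.
Sat(E[¬ack U AG (¬ack ∧ E[¬busy U (busy ∨ crit)])]) = {s1, s2}
|Sat(E[¬ack U AG (¬ack ∧ E[¬busy U (busy ∨ crit)])])| = |{s1, s2}| = 2.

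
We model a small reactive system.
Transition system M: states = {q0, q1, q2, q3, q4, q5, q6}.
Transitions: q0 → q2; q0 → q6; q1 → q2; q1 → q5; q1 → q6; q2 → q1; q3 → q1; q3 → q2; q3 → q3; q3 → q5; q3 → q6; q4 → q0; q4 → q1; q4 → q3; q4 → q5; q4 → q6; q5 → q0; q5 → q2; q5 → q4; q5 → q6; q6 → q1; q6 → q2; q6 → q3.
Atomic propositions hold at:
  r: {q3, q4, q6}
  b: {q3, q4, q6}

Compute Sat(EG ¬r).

Sat(¬r) = {q0, q1, q2, q5}
EG ¬r: greatest fixpoint, start Z0 = {q0, q1, q2, q5}, keep only states in Sat with some successor in Z. Already a fixed point.
Sat(EG ¬r) = {q0, q1, q2, q5}

{q0, q1, q2, q5}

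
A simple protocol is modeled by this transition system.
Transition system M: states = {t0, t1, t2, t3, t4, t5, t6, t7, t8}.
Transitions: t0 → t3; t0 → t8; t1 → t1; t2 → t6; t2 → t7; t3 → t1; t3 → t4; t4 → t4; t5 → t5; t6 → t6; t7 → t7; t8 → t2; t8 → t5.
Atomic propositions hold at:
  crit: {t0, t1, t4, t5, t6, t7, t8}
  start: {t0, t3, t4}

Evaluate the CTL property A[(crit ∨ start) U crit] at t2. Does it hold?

Sat(crit ∨ start) = {t0, t1, t3, t4, t5, t6, t7, t8}
A[(crit ∨ start) U crit]: least fixpoint, start Z0 = Sat(crit) = {t0, t1, t4, t5, t6, t7, t8}, add states in Sat(crit ∨ start) with every successor in Z. Z1 = {t0, t1, t3, t4, t5, t6, t7, t8}; fixed.
Sat(A[(crit ∨ start) U crit]) = {t0, t1, t3, t4, t5, t6, t7, t8}
t2 ∉ Sat(A[(crit ∨ start) U crit]) = {t0, t1, t3, t4, t5, t6, t7, t8}, so the formula does not hold at t2.

No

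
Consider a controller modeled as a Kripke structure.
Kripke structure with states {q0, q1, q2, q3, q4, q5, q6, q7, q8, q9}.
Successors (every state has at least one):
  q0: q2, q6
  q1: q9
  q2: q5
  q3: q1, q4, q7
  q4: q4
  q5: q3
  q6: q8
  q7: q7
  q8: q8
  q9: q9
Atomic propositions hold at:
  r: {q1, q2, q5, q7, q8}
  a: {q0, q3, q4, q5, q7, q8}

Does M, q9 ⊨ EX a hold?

Sat(EX a) = {s : some successor in {q0, q3, q4, q5, q7, q8}} = {q2, q3, q4, q5, q6, q7, q8}
q9 ∉ Sat(EX a) = {q2, q3, q4, q5, q6, q7, q8}, so the formula does not hold at q9.

No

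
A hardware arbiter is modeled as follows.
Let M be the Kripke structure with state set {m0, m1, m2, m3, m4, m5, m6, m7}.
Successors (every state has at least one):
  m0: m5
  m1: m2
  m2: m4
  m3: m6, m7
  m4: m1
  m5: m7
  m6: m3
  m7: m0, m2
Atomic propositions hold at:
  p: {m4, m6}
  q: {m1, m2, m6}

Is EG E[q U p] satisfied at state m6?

E[q U p]: least fixpoint, start Z0 = Sat(p) = {m4, m6}, add states in Sat(q) with some successor in Z. Z1 = {m2, m4, m6}; Z2 = {m1, m2, m4, m6}; fixed.
Sat(E[q U p]) = {m1, m2, m4, m6}
EG E[q U p]: greatest fixpoint, start Z0 = {m1, m2, m4, m6}, keep only states in Sat with some successor in Z. Z1 = {m1, m2, m4}; fixed.
Sat(EG E[q U p]) = {m1, m2, m4}
m6 ∉ Sat(EG E[q U p]) = {m1, m2, m4}, so the formula does not hold at m6.

No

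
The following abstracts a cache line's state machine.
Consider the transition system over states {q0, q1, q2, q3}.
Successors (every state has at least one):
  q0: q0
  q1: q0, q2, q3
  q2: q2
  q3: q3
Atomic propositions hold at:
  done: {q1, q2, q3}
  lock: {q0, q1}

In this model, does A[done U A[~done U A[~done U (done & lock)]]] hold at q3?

No

Sat(~done) = {q0}
Sat(done & lock) = {q1}
A[~done U (done & lock)]: least fixpoint, start Z0 = Sat((done & lock)) = {q1}, add states in Sat(~done) with every successor in Z. Already a fixed point.
Sat(A[~done U (done & lock)]) = {q1}
A[~done U A[~done U (done & lock)]]: least fixpoint, start Z0 = Sat(A[~done U (done & lock)]) = {q1}, add states in Sat(~done) with every successor in Z. Already a fixed point.
Sat(A[~done U A[~done U (done & lock)]]) = {q1}
A[done U A[~done U A[~done U (done & lock)]]]: least fixpoint, start Z0 = Sat(A[~done U A[~done U (done & lock)]]) = {q1}, add states in Sat(done) with every successor in Z. Already a fixed point.
Sat(A[done U A[~done U A[~done U (done & lock)]]]) = {q1}
q3 ∉ Sat(A[done U A[~done U A[~done U (done & lock)]]]) = {q1}, so the formula does not hold at q3.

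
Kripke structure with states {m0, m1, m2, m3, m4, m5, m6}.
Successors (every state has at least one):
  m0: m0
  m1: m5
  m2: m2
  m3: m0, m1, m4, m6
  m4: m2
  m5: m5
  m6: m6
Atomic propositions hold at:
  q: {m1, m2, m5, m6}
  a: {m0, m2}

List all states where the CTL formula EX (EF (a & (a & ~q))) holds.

{m0, m3}

Sat(~q) = {m0, m3, m4}
Sat(a & ~q) = {m0}
Sat(a & (a & ~q)) = {m0}
EF (a & (a & ~q)): least fixpoint, start Z0 = {m0}, add states with some successor in Z. Z1 = {m0, m3}; fixed.
Sat(EF (a & (a & ~q))) = {m0, m3}
Sat(EX (EF (a & (a & ~q)))) = {s : some successor in {m0, m3}} = {m0, m3}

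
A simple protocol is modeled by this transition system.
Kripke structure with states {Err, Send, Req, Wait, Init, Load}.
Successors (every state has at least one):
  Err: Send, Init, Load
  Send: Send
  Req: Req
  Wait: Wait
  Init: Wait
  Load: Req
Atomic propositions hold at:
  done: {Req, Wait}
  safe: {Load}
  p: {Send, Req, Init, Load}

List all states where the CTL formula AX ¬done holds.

Sat(¬done) = {Err, Send, Init, Load}
Sat(AX ¬done) = {s : every successor in {Err, Send, Init, Load}} = {Err, Send}

{Err, Send}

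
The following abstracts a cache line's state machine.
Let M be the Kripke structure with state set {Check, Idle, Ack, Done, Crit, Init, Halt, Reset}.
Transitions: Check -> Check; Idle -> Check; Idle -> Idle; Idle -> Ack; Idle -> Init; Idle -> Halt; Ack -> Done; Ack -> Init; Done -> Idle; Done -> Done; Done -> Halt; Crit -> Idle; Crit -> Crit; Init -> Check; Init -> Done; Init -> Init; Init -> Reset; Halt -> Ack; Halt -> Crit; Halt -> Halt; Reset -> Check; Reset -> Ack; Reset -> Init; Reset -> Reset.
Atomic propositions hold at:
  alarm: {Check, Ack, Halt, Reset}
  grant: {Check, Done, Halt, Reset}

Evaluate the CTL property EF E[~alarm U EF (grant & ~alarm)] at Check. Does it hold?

No

Sat(~alarm) = {Idle, Done, Crit, Init}
Sat(grant & ~alarm) = {Done}
EF (grant & ~alarm): least fixpoint, start Z0 = {Done}, add states with some successor in Z. Z1 = {Ack, Done, Init}; Z2 = {Idle, Ack, Done, Init, Halt, Reset}; Z3 = {Idle, Ack, Done, Crit, Init, Halt, Reset}; fixed.
Sat(EF (grant & ~alarm)) = {Idle, Ack, Done, Crit, Init, Halt, Reset}
E[~alarm U EF (grant & ~alarm)]: least fixpoint, start Z0 = Sat(EF (grant & ~alarm)) = {Idle, Ack, Done, Crit, Init, Halt, Reset}, add states in Sat(~alarm) with some successor in Z. Already a fixed point.
Sat(E[~alarm U EF (grant & ~alarm)]) = {Idle, Ack, Done, Crit, Init, Halt, Reset}
EF E[~alarm U EF (grant & ~alarm)]: least fixpoint, start Z0 = {Idle, Ack, Done, Crit, Init, Halt, Reset}, add states with some successor in Z. Already a fixed point.
Sat(EF E[~alarm U EF (grant & ~alarm)]) = {Idle, Ack, Done, Crit, Init, Halt, Reset}
Check ∉ Sat(EF E[~alarm U EF (grant & ~alarm)]) = {Idle, Ack, Done, Crit, Init, Halt, Reset}, so the formula does not hold at Check.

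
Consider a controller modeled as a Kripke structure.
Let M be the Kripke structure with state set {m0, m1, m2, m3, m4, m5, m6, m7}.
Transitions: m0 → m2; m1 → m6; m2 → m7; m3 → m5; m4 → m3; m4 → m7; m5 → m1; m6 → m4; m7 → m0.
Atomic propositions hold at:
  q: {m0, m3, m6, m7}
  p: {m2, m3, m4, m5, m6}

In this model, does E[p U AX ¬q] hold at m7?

Sat(¬q) = {m1, m2, m4, m5}
Sat(AX ¬q) = {s : every successor in {m1, m2, m4, m5}} = {m0, m3, m5, m6}
E[p U AX ¬q]: least fixpoint, start Z0 = Sat(AX ¬q) = {m0, m3, m5, m6}, add states in Sat(p) with some successor in Z. Z1 = {m0, m3, m4, m5, m6}; fixed.
Sat(E[p U AX ¬q]) = {m0, m3, m4, m5, m6}
m7 ∉ Sat(E[p U AX ¬q]) = {m0, m3, m4, m5, m6}, so the formula does not hold at m7.

No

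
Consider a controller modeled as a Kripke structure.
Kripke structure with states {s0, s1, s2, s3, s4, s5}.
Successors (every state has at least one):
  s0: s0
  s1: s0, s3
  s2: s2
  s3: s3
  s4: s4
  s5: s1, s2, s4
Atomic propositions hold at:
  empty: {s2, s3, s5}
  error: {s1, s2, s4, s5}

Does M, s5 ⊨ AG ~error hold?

No

Sat(~error) = {s0, s3}
AG ~error: greatest fixpoint, start Z0 = {s0, s3}, keep only states in Sat with every successor in Z. Already a fixed point.
Sat(AG ~error) = {s0, s3}
s5 ∉ Sat(AG ~error) = {s0, s3}, so the formula does not hold at s5.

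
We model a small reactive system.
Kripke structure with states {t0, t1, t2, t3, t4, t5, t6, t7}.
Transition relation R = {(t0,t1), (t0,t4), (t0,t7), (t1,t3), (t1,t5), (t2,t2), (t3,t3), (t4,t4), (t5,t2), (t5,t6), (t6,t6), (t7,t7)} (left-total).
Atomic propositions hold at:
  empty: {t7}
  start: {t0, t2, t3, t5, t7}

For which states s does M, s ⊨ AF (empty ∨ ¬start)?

Sat(¬start) = {t1, t4, t6}
Sat(empty ∨ ¬start) = {t1, t4, t6, t7}
AF (empty ∨ ¬start): least fixpoint, start Z0 = {t1, t4, t6, t7}, add states with every successor in Z. Z1 = {t0, t1, t4, t6, t7}; fixed.
Sat(AF (empty ∨ ¬start)) = {t0, t1, t4, t6, t7}

{t0, t1, t4, t6, t7}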